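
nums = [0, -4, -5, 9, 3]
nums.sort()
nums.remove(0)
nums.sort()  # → [-5, -4, 3, 9]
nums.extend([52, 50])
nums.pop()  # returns 50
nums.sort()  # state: [-5, -4, 3, 9, 52]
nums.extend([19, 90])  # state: [-5, -4, 3, 9, 52, 19, 90]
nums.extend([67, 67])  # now [-5, -4, 3, 9, 52, 19, 90, 67, 67]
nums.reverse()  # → [67, 67, 90, 19, 52, 9, 3, -4, -5]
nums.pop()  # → -5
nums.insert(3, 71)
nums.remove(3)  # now [67, 67, 90, 71, 19, 52, 9, -4]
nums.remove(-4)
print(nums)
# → [67, 67, 90, 71, 19, 52, 9]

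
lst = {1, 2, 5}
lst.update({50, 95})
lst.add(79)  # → {1, 2, 5, 50, 79, 95}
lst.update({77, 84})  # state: {1, 2, 5, 50, 77, 79, 84, 95}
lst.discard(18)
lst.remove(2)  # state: {1, 5, 50, 77, 79, 84, 95}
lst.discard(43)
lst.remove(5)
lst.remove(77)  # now {1, 50, 79, 84, 95}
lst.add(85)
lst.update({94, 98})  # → {1, 50, 79, 84, 85, 94, 95, 98}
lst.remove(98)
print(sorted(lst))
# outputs [1, 50, 79, 84, 85, 94, 95]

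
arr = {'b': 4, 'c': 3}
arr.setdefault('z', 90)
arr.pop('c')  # 3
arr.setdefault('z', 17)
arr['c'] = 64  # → {'b': 4, 'z': 90, 'c': 64}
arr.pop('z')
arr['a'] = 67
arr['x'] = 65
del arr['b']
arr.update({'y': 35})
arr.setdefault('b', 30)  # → 30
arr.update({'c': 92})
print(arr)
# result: {'c': 92, 'a': 67, 'x': 65, 'y': 35, 'b': 30}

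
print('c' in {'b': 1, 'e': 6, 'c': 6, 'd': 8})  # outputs True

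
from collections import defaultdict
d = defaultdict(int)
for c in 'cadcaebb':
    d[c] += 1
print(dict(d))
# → {'c': 2, 'a': 2, 'd': 1, 'e': 1, 'b': 2}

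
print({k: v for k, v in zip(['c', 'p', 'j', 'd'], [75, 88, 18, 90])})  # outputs {'c': 75, 'p': 88, 'j': 18, 'd': 90}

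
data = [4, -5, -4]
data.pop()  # -4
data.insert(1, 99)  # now [4, 99, -5]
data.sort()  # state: [-5, 4, 99]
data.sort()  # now [-5, 4, 99]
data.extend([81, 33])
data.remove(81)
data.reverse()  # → [33, 99, 4, -5]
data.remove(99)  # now [33, 4, -5]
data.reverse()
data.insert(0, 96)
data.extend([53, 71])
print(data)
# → [96, -5, 4, 33, 53, 71]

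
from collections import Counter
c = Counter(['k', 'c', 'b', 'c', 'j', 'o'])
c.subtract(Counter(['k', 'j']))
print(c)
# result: Counter({'c': 2, 'b': 1, 'o': 1, 'k': 0, 'j': 0})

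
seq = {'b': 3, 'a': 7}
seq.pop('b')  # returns 3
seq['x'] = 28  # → {'a': 7, 'x': 28}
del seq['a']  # {'x': 28}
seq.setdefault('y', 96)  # 96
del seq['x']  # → {'y': 96}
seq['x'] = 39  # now {'y': 96, 'x': 39}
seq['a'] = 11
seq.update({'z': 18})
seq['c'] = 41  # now {'y': 96, 'x': 39, 'a': 11, 'z': 18, 'c': 41}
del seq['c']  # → {'y': 96, 'x': 39, 'a': 11, 'z': 18}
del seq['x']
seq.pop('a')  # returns 11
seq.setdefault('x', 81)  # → 81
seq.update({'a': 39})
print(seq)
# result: {'y': 96, 'z': 18, 'x': 81, 'a': 39}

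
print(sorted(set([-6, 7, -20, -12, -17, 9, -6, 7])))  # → [-20, -17, -12, -6, 7, 9]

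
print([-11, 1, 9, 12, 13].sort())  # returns None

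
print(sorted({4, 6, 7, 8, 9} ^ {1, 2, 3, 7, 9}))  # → [1, 2, 3, 4, 6, 8]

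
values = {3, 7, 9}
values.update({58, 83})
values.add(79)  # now {3, 7, 9, 58, 79, 83}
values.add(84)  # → {3, 7, 9, 58, 79, 83, 84}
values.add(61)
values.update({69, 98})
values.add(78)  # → {3, 7, 9, 58, 61, 69, 78, 79, 83, 84, 98}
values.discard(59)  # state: {3, 7, 9, 58, 61, 69, 78, 79, 83, 84, 98}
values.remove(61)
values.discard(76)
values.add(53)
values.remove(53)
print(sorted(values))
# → [3, 7, 9, 58, 69, 78, 79, 83, 84, 98]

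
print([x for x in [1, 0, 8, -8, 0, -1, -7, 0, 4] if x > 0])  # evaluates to [1, 8, 4]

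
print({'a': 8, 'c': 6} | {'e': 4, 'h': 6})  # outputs {'a': 8, 'c': 6, 'e': 4, 'h': 6}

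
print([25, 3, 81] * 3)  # [25, 3, 81, 25, 3, 81, 25, 3, 81]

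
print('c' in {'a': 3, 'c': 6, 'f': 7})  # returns True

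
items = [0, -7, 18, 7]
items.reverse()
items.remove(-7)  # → [7, 18, 0]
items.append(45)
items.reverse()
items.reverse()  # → [7, 18, 0, 45]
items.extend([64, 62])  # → [7, 18, 0, 45, 64, 62]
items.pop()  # 62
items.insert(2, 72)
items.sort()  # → [0, 7, 18, 45, 64, 72]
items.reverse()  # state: [72, 64, 45, 18, 7, 0]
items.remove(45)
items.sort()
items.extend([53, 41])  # [0, 7, 18, 64, 72, 53, 41]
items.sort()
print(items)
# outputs [0, 7, 18, 41, 53, 64, 72]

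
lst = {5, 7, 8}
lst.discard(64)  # {5, 7, 8}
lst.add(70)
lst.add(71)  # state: {5, 7, 8, 70, 71}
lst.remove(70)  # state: {5, 7, 8, 71}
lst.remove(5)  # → {7, 8, 71}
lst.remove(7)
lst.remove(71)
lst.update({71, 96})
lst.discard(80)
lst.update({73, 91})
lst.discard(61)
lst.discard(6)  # {8, 71, 73, 91, 96}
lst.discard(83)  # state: {8, 71, 73, 91, 96}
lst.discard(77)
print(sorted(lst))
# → [8, 71, 73, 91, 96]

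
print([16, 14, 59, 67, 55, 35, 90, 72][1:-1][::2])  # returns [14, 67, 35]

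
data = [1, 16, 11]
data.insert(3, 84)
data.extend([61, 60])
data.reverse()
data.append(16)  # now [60, 61, 84, 11, 16, 1, 16]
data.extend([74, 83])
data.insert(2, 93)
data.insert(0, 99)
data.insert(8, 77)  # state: [99, 60, 61, 93, 84, 11, 16, 1, 77, 16, 74, 83]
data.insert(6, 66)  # [99, 60, 61, 93, 84, 11, 66, 16, 1, 77, 16, 74, 83]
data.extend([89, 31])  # [99, 60, 61, 93, 84, 11, 66, 16, 1, 77, 16, 74, 83, 89, 31]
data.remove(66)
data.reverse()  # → [31, 89, 83, 74, 16, 77, 1, 16, 11, 84, 93, 61, 60, 99]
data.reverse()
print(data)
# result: [99, 60, 61, 93, 84, 11, 16, 1, 77, 16, 74, 83, 89, 31]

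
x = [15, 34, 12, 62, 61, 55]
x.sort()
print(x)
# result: [12, 15, 34, 55, 61, 62]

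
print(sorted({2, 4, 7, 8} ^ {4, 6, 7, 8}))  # [2, 6]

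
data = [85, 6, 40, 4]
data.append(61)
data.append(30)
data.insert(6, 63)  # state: [85, 6, 40, 4, 61, 30, 63]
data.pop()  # 63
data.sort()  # [4, 6, 30, 40, 61, 85]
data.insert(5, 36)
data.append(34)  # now [4, 6, 30, 40, 61, 36, 85, 34]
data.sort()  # [4, 6, 30, 34, 36, 40, 61, 85]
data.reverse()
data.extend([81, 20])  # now [85, 61, 40, 36, 34, 30, 6, 4, 81, 20]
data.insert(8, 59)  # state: [85, 61, 40, 36, 34, 30, 6, 4, 59, 81, 20]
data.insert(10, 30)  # [85, 61, 40, 36, 34, 30, 6, 4, 59, 81, 30, 20]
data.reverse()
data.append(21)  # [20, 30, 81, 59, 4, 6, 30, 34, 36, 40, 61, 85, 21]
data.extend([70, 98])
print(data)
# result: [20, 30, 81, 59, 4, 6, 30, 34, 36, 40, 61, 85, 21, 70, 98]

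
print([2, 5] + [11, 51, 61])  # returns [2, 5, 11, 51, 61]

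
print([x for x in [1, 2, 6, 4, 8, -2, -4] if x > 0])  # [1, 2, 6, 4, 8]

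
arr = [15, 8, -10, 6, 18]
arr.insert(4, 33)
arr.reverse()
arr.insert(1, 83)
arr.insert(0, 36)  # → [36, 18, 83, 33, 6, -10, 8, 15]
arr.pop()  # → 15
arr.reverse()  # [8, -10, 6, 33, 83, 18, 36]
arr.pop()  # 36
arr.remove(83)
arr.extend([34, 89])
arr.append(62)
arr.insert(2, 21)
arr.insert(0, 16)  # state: [16, 8, -10, 21, 6, 33, 18, 34, 89, 62]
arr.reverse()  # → [62, 89, 34, 18, 33, 6, 21, -10, 8, 16]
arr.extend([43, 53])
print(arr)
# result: [62, 89, 34, 18, 33, 6, 21, -10, 8, 16, 43, 53]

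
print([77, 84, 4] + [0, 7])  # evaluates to [77, 84, 4, 0, 7]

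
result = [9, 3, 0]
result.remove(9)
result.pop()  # 0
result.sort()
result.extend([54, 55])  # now [3, 54, 55]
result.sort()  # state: [3, 54, 55]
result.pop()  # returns 55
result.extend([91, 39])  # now [3, 54, 91, 39]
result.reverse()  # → [39, 91, 54, 3]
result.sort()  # [3, 39, 54, 91]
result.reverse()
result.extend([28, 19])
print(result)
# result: [91, 54, 39, 3, 28, 19]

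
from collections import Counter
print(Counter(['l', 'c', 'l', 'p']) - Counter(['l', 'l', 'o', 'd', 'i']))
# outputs Counter({'c': 1, 'p': 1})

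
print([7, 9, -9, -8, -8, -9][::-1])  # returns [-9, -8, -8, -9, 9, 7]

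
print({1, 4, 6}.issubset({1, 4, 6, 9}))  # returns True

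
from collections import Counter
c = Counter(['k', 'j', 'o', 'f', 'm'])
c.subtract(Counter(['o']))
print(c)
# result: Counter({'k': 1, 'j': 1, 'f': 1, 'm': 1, 'o': 0})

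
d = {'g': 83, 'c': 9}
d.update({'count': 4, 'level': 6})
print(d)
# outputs {'g': 83, 'c': 9, 'count': 4, 'level': 6}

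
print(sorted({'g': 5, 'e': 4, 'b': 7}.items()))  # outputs [('b', 7), ('e', 4), ('g', 5)]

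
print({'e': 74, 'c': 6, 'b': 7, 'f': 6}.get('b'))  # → 7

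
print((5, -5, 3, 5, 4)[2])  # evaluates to 3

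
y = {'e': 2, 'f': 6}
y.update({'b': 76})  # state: {'e': 2, 'f': 6, 'b': 76}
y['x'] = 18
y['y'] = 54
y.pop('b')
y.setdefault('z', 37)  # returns 37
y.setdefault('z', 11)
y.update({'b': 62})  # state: {'e': 2, 'f': 6, 'x': 18, 'y': 54, 'z': 37, 'b': 62}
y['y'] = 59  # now {'e': 2, 'f': 6, 'x': 18, 'y': 59, 'z': 37, 'b': 62}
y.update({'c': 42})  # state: {'e': 2, 'f': 6, 'x': 18, 'y': 59, 'z': 37, 'b': 62, 'c': 42}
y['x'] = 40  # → {'e': 2, 'f': 6, 'x': 40, 'y': 59, 'z': 37, 'b': 62, 'c': 42}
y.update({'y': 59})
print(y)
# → {'e': 2, 'f': 6, 'x': 40, 'y': 59, 'z': 37, 'b': 62, 'c': 42}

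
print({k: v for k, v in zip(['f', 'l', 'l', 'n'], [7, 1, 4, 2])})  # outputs {'f': 7, 'l': 4, 'n': 2}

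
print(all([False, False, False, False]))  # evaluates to False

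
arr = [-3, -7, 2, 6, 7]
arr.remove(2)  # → [-3, -7, 6, 7]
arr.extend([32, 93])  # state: [-3, -7, 6, 7, 32, 93]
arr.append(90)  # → [-3, -7, 6, 7, 32, 93, 90]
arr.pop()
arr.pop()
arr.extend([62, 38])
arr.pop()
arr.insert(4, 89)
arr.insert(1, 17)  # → [-3, 17, -7, 6, 7, 89, 32, 62]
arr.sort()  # [-7, -3, 6, 7, 17, 32, 62, 89]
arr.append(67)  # [-7, -3, 6, 7, 17, 32, 62, 89, 67]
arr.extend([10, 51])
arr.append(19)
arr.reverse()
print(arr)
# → [19, 51, 10, 67, 89, 62, 32, 17, 7, 6, -3, -7]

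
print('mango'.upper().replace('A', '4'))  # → M4NGO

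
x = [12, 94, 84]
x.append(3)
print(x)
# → [12, 94, 84, 3]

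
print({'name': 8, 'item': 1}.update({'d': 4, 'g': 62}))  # None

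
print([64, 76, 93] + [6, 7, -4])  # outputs [64, 76, 93, 6, 7, -4]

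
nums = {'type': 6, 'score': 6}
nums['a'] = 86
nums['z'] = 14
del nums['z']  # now {'type': 6, 'score': 6, 'a': 86}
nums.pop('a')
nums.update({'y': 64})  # {'type': 6, 'score': 6, 'y': 64}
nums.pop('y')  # 64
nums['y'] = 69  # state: {'type': 6, 'score': 6, 'y': 69}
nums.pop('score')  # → 6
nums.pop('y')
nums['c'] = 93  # {'type': 6, 'c': 93}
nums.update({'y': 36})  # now {'type': 6, 'c': 93, 'y': 36}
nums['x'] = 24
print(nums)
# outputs {'type': 6, 'c': 93, 'y': 36, 'x': 24}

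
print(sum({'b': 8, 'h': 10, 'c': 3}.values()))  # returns 21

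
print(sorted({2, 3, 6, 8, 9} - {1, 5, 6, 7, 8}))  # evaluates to [2, 3, 9]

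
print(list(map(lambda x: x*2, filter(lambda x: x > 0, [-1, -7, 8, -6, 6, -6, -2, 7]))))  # [16, 12, 14]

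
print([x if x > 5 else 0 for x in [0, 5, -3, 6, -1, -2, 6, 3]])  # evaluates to [0, 0, 0, 6, 0, 0, 6, 0]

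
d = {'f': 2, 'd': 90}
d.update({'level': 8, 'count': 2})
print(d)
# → {'f': 2, 'd': 90, 'level': 8, 'count': 2}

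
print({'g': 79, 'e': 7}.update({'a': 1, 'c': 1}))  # None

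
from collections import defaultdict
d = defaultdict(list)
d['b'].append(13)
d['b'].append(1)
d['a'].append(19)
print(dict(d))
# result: {'b': [13, 1], 'a': [19]}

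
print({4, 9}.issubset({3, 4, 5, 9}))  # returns True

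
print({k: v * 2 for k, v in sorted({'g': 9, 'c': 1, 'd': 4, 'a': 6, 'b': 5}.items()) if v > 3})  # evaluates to {'a': 12, 'b': 10, 'd': 8, 'g': 18}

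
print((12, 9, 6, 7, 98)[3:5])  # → (7, 98)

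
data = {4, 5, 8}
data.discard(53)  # {4, 5, 8}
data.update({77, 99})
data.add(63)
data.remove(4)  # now {5, 8, 63, 77, 99}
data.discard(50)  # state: {5, 8, 63, 77, 99}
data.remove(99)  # {5, 8, 63, 77}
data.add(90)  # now {5, 8, 63, 77, 90}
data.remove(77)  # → {5, 8, 63, 90}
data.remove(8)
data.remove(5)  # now {63, 90}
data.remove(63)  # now {90}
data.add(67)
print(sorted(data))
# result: [67, 90]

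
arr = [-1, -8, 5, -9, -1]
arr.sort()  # [-9, -8, -1, -1, 5]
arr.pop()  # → 5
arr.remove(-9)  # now [-8, -1, -1]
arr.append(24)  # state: [-8, -1, -1, 24]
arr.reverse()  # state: [24, -1, -1, -8]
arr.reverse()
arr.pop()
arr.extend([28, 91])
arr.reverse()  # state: [91, 28, -1, -1, -8]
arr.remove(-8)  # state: [91, 28, -1, -1]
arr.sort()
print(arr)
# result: [-1, -1, 28, 91]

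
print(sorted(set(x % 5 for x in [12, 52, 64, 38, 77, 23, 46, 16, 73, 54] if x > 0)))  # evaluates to [1, 2, 3, 4]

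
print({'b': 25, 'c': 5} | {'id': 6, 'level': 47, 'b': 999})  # {'b': 999, 'c': 5, 'id': 6, 'level': 47}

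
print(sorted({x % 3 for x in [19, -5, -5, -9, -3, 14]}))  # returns [0, 1, 2]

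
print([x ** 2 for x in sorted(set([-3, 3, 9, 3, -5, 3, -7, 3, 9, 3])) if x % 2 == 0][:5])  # []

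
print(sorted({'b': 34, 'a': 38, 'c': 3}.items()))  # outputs [('a', 38), ('b', 34), ('c', 3)]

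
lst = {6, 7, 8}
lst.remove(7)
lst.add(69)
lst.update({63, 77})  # {6, 8, 63, 69, 77}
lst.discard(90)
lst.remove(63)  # {6, 8, 69, 77}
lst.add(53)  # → {6, 8, 53, 69, 77}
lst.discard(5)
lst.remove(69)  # {6, 8, 53, 77}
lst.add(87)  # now {6, 8, 53, 77, 87}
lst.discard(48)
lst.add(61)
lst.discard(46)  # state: {6, 8, 53, 61, 77, 87}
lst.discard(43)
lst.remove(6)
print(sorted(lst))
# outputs [8, 53, 61, 77, 87]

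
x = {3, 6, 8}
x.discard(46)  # {3, 6, 8}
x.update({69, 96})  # {3, 6, 8, 69, 96}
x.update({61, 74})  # {3, 6, 8, 61, 69, 74, 96}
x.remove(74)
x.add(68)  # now {3, 6, 8, 61, 68, 69, 96}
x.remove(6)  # {3, 8, 61, 68, 69, 96}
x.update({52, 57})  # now {3, 8, 52, 57, 61, 68, 69, 96}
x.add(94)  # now {3, 8, 52, 57, 61, 68, 69, 94, 96}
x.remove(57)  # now {3, 8, 52, 61, 68, 69, 94, 96}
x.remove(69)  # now {3, 8, 52, 61, 68, 94, 96}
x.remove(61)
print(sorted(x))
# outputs [3, 8, 52, 68, 94, 96]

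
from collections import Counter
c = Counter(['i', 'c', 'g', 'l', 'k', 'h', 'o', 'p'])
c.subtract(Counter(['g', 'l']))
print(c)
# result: Counter({'i': 1, 'c': 1, 'k': 1, 'h': 1, 'o': 1, 'p': 1, 'g': 0, 'l': 0})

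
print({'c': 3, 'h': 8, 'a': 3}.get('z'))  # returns None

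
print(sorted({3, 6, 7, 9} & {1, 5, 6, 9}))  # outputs [6, 9]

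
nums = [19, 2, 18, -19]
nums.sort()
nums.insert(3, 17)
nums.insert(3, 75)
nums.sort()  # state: [-19, 2, 17, 18, 19, 75]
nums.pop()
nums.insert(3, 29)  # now [-19, 2, 17, 29, 18, 19]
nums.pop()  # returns 19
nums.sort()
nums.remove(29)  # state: [-19, 2, 17, 18]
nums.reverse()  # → [18, 17, 2, -19]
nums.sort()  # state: [-19, 2, 17, 18]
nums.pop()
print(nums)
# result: [-19, 2, 17]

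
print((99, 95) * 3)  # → (99, 95, 99, 95, 99, 95)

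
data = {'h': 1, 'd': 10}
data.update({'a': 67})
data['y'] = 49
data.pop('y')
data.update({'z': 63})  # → {'h': 1, 'd': 10, 'a': 67, 'z': 63}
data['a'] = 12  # {'h': 1, 'd': 10, 'a': 12, 'z': 63}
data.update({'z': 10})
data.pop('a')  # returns 12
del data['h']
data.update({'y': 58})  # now {'d': 10, 'z': 10, 'y': 58}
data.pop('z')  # 10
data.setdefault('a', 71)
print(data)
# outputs {'d': 10, 'y': 58, 'a': 71}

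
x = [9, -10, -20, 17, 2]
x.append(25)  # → [9, -10, -20, 17, 2, 25]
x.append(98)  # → [9, -10, -20, 17, 2, 25, 98]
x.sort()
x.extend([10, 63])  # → [-20, -10, 2, 9, 17, 25, 98, 10, 63]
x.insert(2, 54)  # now [-20, -10, 54, 2, 9, 17, 25, 98, 10, 63]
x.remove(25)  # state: [-20, -10, 54, 2, 9, 17, 98, 10, 63]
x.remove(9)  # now [-20, -10, 54, 2, 17, 98, 10, 63]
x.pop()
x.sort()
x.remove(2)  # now [-20, -10, 10, 17, 54, 98]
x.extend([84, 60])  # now [-20, -10, 10, 17, 54, 98, 84, 60]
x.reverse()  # [60, 84, 98, 54, 17, 10, -10, -20]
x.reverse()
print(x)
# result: [-20, -10, 10, 17, 54, 98, 84, 60]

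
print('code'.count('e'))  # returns 1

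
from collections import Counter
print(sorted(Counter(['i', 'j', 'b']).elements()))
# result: ['b', 'i', 'j']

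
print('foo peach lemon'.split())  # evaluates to ['foo', 'peach', 'lemon']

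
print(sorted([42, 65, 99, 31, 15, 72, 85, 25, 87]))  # [15, 25, 31, 42, 65, 72, 85, 87, 99]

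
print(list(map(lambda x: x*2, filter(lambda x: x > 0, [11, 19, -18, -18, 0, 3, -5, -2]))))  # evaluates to [22, 38, 6]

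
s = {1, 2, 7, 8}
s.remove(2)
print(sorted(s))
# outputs [1, 7, 8]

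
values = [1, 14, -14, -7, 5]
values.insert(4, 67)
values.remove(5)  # [1, 14, -14, -7, 67]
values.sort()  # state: [-14, -7, 1, 14, 67]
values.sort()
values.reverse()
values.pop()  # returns -14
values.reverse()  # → [-7, 1, 14, 67]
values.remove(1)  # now [-7, 14, 67]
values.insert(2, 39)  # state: [-7, 14, 39, 67]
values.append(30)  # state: [-7, 14, 39, 67, 30]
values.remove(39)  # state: [-7, 14, 67, 30]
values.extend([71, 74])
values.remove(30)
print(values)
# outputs [-7, 14, 67, 71, 74]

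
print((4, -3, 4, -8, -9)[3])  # -8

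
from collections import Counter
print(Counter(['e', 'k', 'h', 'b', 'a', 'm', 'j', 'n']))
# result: Counter({'e': 1, 'k': 1, 'h': 1, 'b': 1, 'a': 1, 'm': 1, 'j': 1, 'n': 1})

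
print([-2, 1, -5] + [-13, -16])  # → [-2, 1, -5, -13, -16]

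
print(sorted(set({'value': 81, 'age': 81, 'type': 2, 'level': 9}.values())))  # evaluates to [2, 9, 81]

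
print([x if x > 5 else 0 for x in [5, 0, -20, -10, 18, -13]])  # [0, 0, 0, 0, 18, 0]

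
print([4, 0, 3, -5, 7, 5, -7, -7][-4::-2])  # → [7, 3, 4]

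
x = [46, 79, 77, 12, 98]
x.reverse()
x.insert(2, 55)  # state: [98, 12, 55, 77, 79, 46]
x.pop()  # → 46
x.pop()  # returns 79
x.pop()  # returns 77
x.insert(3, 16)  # [98, 12, 55, 16]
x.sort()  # [12, 16, 55, 98]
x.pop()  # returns 98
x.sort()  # [12, 16, 55]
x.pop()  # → 55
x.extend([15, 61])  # [12, 16, 15, 61]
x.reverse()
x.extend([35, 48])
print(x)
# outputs [61, 15, 16, 12, 35, 48]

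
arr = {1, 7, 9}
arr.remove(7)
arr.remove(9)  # {1}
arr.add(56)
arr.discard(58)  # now {1, 56}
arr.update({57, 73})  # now {1, 56, 57, 73}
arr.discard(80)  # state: {1, 56, 57, 73}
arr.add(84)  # {1, 56, 57, 73, 84}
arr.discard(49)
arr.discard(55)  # {1, 56, 57, 73, 84}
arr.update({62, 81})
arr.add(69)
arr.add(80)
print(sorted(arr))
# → [1, 56, 57, 62, 69, 73, 80, 81, 84]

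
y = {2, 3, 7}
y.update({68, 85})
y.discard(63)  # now {2, 3, 7, 68, 85}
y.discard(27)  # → {2, 3, 7, 68, 85}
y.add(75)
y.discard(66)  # {2, 3, 7, 68, 75, 85}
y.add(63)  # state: {2, 3, 7, 63, 68, 75, 85}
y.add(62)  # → {2, 3, 7, 62, 63, 68, 75, 85}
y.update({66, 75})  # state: {2, 3, 7, 62, 63, 66, 68, 75, 85}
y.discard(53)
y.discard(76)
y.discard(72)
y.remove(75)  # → {2, 3, 7, 62, 63, 66, 68, 85}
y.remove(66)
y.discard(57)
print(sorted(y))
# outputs [2, 3, 7, 62, 63, 68, 85]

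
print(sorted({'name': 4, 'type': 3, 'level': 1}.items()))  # [('level', 1), ('name', 4), ('type', 3)]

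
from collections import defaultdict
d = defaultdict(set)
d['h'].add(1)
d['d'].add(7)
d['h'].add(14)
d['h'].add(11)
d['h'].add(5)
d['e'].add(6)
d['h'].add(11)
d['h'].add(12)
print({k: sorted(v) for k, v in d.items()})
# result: {'h': [1, 5, 11, 12, 14], 'd': [7], 'e': [6]}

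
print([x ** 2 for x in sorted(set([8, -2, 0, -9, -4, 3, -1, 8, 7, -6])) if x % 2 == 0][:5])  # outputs [36, 16, 4, 0, 64]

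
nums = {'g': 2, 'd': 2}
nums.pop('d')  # 2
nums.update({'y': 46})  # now {'g': 2, 'y': 46}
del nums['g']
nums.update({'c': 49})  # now {'y': 46, 'c': 49}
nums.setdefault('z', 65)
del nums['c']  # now {'y': 46, 'z': 65}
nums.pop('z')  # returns 65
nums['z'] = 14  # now {'y': 46, 'z': 14}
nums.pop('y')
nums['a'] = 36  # {'z': 14, 'a': 36}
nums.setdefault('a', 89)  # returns 36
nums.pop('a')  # 36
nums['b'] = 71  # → {'z': 14, 'b': 71}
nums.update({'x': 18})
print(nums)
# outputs {'z': 14, 'b': 71, 'x': 18}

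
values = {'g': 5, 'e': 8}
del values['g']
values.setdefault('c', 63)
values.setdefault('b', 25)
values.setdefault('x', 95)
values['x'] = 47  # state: {'e': 8, 'c': 63, 'b': 25, 'x': 47}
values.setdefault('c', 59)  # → 63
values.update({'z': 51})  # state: {'e': 8, 'c': 63, 'b': 25, 'x': 47, 'z': 51}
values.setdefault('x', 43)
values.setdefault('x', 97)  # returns 47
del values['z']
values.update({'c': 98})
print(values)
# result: {'e': 8, 'c': 98, 'b': 25, 'x': 47}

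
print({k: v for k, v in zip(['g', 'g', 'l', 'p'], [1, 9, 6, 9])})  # {'g': 9, 'l': 6, 'p': 9}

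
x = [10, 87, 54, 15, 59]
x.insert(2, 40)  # [10, 87, 40, 54, 15, 59]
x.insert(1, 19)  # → [10, 19, 87, 40, 54, 15, 59]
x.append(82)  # [10, 19, 87, 40, 54, 15, 59, 82]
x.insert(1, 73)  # [10, 73, 19, 87, 40, 54, 15, 59, 82]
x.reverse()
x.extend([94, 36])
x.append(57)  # [82, 59, 15, 54, 40, 87, 19, 73, 10, 94, 36, 57]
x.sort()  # [10, 15, 19, 36, 40, 54, 57, 59, 73, 82, 87, 94]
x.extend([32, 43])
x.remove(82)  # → [10, 15, 19, 36, 40, 54, 57, 59, 73, 87, 94, 32, 43]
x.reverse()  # [43, 32, 94, 87, 73, 59, 57, 54, 40, 36, 19, 15, 10]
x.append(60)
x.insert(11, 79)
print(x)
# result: [43, 32, 94, 87, 73, 59, 57, 54, 40, 36, 19, 79, 15, 10, 60]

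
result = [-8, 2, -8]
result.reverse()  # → [-8, 2, -8]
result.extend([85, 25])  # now [-8, 2, -8, 85, 25]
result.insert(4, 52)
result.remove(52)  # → [-8, 2, -8, 85, 25]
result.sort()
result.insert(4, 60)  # [-8, -8, 2, 25, 60, 85]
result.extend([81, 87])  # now [-8, -8, 2, 25, 60, 85, 81, 87]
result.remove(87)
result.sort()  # [-8, -8, 2, 25, 60, 81, 85]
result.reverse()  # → [85, 81, 60, 25, 2, -8, -8]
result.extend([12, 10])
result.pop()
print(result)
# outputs [85, 81, 60, 25, 2, -8, -8, 12]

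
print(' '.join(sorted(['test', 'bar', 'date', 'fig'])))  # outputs bar date fig test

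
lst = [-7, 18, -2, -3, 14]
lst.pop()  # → 14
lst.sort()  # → [-7, -3, -2, 18]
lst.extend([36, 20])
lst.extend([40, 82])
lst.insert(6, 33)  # [-7, -3, -2, 18, 36, 20, 33, 40, 82]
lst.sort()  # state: [-7, -3, -2, 18, 20, 33, 36, 40, 82]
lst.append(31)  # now [-7, -3, -2, 18, 20, 33, 36, 40, 82, 31]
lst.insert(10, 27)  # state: [-7, -3, -2, 18, 20, 33, 36, 40, 82, 31, 27]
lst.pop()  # 27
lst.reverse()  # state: [31, 82, 40, 36, 33, 20, 18, -2, -3, -7]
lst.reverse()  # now [-7, -3, -2, 18, 20, 33, 36, 40, 82, 31]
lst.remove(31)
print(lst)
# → [-7, -3, -2, 18, 20, 33, 36, 40, 82]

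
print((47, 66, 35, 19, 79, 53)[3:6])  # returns (19, 79, 53)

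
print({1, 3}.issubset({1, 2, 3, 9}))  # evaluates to True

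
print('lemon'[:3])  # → lem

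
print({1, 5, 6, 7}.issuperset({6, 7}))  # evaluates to True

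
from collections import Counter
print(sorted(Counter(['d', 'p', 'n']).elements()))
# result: ['d', 'n', 'p']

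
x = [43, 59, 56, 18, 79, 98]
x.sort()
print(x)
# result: [18, 43, 56, 59, 79, 98]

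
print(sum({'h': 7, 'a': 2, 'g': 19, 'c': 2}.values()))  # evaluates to 30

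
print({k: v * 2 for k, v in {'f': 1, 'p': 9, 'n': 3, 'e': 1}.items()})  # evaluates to {'f': 2, 'p': 18, 'n': 6, 'e': 2}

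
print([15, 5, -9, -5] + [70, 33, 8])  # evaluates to [15, 5, -9, -5, 70, 33, 8]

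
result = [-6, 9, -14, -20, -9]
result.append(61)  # [-6, 9, -14, -20, -9, 61]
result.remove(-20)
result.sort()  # [-14, -9, -6, 9, 61]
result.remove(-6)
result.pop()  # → 61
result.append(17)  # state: [-14, -9, 9, 17]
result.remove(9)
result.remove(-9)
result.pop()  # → 17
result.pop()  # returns -14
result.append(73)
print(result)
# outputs [73]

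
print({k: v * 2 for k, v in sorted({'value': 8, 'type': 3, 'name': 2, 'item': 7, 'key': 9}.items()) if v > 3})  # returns {'item': 14, 'key': 18, 'value': 16}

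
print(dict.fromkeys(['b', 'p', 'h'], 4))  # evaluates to {'b': 4, 'p': 4, 'h': 4}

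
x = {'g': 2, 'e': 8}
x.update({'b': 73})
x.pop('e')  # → 8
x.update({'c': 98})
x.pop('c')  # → 98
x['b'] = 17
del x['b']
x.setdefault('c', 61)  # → 61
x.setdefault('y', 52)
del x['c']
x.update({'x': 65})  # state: {'g': 2, 'y': 52, 'x': 65}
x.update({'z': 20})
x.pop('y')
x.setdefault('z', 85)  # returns 20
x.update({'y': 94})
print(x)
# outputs {'g': 2, 'x': 65, 'z': 20, 'y': 94}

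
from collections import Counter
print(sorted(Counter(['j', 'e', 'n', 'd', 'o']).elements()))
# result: ['d', 'e', 'j', 'n', 'o']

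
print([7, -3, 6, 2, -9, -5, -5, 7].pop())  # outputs 7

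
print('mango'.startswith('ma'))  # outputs True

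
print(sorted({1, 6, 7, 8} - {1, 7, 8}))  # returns [6]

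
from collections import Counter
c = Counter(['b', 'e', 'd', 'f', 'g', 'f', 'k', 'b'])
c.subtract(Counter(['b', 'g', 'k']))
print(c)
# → Counter({'f': 2, 'b': 1, 'e': 1, 'd': 1, 'g': 0, 'k': 0})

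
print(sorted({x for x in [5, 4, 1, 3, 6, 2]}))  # [1, 2, 3, 4, 5, 6]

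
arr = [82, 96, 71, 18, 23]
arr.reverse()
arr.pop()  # 82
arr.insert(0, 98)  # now [98, 23, 18, 71, 96]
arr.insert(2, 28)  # [98, 23, 28, 18, 71, 96]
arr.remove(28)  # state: [98, 23, 18, 71, 96]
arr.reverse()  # [96, 71, 18, 23, 98]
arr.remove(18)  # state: [96, 71, 23, 98]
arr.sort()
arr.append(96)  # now [23, 71, 96, 98, 96]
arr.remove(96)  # [23, 71, 98, 96]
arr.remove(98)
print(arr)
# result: [23, 71, 96]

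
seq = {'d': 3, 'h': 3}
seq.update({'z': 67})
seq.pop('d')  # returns 3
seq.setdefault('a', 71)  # 71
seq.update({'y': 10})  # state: {'h': 3, 'z': 67, 'a': 71, 'y': 10}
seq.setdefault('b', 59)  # 59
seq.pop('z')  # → 67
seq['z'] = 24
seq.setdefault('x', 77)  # 77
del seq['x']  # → {'h': 3, 'a': 71, 'y': 10, 'b': 59, 'z': 24}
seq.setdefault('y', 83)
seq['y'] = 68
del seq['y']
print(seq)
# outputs {'h': 3, 'a': 71, 'b': 59, 'z': 24}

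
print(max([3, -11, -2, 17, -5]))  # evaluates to 17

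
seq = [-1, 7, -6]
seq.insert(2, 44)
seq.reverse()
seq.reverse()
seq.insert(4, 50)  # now [-1, 7, 44, -6, 50]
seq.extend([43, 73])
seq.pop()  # 73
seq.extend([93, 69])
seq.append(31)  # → [-1, 7, 44, -6, 50, 43, 93, 69, 31]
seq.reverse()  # [31, 69, 93, 43, 50, -6, 44, 7, -1]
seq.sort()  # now [-6, -1, 7, 31, 43, 44, 50, 69, 93]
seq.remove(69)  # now [-6, -1, 7, 31, 43, 44, 50, 93]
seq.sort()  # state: [-6, -1, 7, 31, 43, 44, 50, 93]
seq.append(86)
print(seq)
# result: [-6, -1, 7, 31, 43, 44, 50, 93, 86]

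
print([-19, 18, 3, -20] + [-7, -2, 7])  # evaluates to [-19, 18, 3, -20, -7, -2, 7]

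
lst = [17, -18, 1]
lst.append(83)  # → [17, -18, 1, 83]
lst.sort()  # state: [-18, 1, 17, 83]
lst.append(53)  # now [-18, 1, 17, 83, 53]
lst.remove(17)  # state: [-18, 1, 83, 53]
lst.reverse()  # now [53, 83, 1, -18]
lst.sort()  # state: [-18, 1, 53, 83]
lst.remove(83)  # [-18, 1, 53]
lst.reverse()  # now [53, 1, -18]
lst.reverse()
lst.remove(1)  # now [-18, 53]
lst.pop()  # 53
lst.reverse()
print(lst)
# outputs [-18]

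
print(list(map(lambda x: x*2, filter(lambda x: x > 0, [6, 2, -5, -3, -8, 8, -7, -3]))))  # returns [12, 4, 16]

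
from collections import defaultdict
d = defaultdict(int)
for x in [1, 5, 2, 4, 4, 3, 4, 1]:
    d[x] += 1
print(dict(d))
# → {1: 2, 5: 1, 2: 1, 4: 3, 3: 1}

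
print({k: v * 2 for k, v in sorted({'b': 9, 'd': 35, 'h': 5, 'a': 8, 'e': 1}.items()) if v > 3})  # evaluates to {'a': 16, 'b': 18, 'd': 70, 'h': 10}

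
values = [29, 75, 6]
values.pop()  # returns 6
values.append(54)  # [29, 75, 54]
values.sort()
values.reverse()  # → [75, 54, 29]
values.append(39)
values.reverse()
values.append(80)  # [39, 29, 54, 75, 80]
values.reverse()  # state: [80, 75, 54, 29, 39]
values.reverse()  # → [39, 29, 54, 75, 80]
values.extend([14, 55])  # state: [39, 29, 54, 75, 80, 14, 55]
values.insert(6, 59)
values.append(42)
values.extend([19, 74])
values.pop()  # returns 74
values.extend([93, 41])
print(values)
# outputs [39, 29, 54, 75, 80, 14, 59, 55, 42, 19, 93, 41]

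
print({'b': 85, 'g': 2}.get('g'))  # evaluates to 2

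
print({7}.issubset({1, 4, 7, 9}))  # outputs True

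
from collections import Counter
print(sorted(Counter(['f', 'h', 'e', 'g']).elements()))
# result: ['e', 'f', 'g', 'h']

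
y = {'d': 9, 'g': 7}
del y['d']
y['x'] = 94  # {'g': 7, 'x': 94}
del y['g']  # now {'x': 94}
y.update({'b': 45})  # {'x': 94, 'b': 45}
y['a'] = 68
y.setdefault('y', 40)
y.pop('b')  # 45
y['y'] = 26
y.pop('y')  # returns 26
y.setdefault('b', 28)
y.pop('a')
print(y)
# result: {'x': 94, 'b': 28}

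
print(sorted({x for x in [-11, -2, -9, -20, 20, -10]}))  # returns [-20, -11, -10, -9, -2, 20]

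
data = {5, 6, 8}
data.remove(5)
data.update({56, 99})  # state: {6, 8, 56, 99}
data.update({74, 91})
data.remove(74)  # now {6, 8, 56, 91, 99}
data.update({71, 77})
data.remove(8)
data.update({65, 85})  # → {6, 56, 65, 71, 77, 85, 91, 99}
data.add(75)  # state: {6, 56, 65, 71, 75, 77, 85, 91, 99}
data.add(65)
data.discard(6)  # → {56, 65, 71, 75, 77, 85, 91, 99}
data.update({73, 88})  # {56, 65, 71, 73, 75, 77, 85, 88, 91, 99}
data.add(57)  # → {56, 57, 65, 71, 73, 75, 77, 85, 88, 91, 99}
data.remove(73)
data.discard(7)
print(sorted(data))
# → [56, 57, 65, 71, 75, 77, 85, 88, 91, 99]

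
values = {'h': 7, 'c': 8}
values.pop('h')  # 7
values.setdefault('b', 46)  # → 46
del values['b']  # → {'c': 8}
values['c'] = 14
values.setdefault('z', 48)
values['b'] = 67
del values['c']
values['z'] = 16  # {'z': 16, 'b': 67}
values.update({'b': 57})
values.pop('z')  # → 16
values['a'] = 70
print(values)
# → {'b': 57, 'a': 70}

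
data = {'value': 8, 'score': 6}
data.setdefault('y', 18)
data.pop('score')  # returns 6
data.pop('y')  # 18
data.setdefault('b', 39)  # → 39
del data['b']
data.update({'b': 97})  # {'value': 8, 'b': 97}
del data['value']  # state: {'b': 97}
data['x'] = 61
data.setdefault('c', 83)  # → 83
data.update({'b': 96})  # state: {'b': 96, 'x': 61, 'c': 83}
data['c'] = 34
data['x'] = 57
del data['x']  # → {'b': 96, 'c': 34}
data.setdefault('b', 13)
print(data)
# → {'b': 96, 'c': 34}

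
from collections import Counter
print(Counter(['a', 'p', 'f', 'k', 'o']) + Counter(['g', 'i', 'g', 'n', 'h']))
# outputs Counter({'g': 2, 'a': 1, 'p': 1, 'f': 1, 'k': 1, 'o': 1, 'i': 1, 'n': 1, 'h': 1})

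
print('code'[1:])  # ode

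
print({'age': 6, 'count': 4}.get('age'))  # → 6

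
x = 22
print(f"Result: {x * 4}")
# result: Result: 88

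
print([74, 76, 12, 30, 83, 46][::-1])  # [46, 83, 30, 12, 76, 74]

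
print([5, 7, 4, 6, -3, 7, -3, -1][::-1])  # [-1, -3, 7, -3, 6, 4, 7, 5]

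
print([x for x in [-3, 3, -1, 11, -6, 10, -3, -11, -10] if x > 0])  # [3, 11, 10]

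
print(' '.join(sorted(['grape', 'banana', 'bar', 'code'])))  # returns banana bar code grape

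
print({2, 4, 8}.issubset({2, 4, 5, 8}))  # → True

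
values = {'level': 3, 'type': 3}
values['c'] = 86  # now {'level': 3, 'type': 3, 'c': 86}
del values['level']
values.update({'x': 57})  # {'type': 3, 'c': 86, 'x': 57}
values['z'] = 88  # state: {'type': 3, 'c': 86, 'x': 57, 'z': 88}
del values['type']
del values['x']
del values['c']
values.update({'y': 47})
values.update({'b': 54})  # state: {'z': 88, 'y': 47, 'b': 54}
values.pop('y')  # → 47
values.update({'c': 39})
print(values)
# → {'z': 88, 'b': 54, 'c': 39}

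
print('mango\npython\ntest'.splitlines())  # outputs ['mango', 'python', 'test']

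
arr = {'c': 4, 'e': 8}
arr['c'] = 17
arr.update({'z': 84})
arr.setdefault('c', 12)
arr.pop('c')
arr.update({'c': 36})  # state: {'e': 8, 'z': 84, 'c': 36}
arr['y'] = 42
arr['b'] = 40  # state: {'e': 8, 'z': 84, 'c': 36, 'y': 42, 'b': 40}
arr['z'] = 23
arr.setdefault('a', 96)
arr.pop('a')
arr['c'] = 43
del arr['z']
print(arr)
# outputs {'e': 8, 'c': 43, 'y': 42, 'b': 40}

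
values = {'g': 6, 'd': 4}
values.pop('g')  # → 6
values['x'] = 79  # {'d': 4, 'x': 79}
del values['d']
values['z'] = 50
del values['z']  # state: {'x': 79}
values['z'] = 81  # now {'x': 79, 'z': 81}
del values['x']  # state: {'z': 81}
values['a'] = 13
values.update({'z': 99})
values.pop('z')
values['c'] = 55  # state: {'a': 13, 'c': 55}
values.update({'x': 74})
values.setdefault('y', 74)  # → 74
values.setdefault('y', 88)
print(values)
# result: {'a': 13, 'c': 55, 'x': 74, 'y': 74}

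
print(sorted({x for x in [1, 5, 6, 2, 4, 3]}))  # [1, 2, 3, 4, 5, 6]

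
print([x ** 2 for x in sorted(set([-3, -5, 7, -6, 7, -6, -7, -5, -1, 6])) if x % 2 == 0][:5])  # [36, 36]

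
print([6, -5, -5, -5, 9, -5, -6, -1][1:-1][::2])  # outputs [-5, -5, -5]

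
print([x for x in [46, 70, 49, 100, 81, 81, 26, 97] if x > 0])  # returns [46, 70, 49, 100, 81, 81, 26, 97]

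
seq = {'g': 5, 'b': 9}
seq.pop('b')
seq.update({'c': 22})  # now {'g': 5, 'c': 22}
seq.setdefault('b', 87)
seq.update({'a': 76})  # {'g': 5, 'c': 22, 'b': 87, 'a': 76}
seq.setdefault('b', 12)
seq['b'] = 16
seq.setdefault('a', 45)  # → 76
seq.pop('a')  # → 76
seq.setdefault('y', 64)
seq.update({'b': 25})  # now {'g': 5, 'c': 22, 'b': 25, 'y': 64}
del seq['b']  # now {'g': 5, 'c': 22, 'y': 64}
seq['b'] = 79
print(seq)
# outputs {'g': 5, 'c': 22, 'y': 64, 'b': 79}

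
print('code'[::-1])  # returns edoc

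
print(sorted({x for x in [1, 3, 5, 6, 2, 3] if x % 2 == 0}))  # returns [2, 6]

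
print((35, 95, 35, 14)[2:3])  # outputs (35,)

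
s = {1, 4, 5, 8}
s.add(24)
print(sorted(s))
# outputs [1, 4, 5, 8, 24]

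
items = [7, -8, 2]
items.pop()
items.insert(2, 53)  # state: [7, -8, 53]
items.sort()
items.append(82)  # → [-8, 7, 53, 82]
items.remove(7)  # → [-8, 53, 82]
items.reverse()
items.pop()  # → -8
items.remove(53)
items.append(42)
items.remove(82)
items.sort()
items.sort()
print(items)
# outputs [42]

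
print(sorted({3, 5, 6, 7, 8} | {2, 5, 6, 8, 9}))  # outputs [2, 3, 5, 6, 7, 8, 9]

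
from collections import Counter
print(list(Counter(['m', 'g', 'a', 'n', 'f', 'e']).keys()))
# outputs ['m', 'g', 'a', 'n', 'f', 'e']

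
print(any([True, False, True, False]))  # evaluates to True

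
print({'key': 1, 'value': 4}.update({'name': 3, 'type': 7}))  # None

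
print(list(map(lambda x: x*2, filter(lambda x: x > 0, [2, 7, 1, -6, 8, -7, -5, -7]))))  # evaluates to [4, 14, 2, 16]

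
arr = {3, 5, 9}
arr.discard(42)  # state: {3, 5, 9}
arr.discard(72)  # {3, 5, 9}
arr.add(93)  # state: {3, 5, 9, 93}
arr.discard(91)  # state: {3, 5, 9, 93}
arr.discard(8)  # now {3, 5, 9, 93}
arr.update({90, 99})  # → {3, 5, 9, 90, 93, 99}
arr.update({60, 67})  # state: {3, 5, 9, 60, 67, 90, 93, 99}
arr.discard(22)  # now {3, 5, 9, 60, 67, 90, 93, 99}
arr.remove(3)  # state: {5, 9, 60, 67, 90, 93, 99}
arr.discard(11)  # {5, 9, 60, 67, 90, 93, 99}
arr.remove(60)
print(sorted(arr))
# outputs [5, 9, 67, 90, 93, 99]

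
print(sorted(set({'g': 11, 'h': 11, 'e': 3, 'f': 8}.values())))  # [3, 8, 11]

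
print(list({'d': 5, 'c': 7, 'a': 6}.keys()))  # ['d', 'c', 'a']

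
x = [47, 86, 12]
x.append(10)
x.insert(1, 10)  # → [47, 10, 86, 12, 10]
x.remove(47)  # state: [10, 86, 12, 10]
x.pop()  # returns 10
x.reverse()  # [12, 86, 10]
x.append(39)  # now [12, 86, 10, 39]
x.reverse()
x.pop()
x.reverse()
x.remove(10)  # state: [86, 39]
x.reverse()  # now [39, 86]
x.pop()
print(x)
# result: [39]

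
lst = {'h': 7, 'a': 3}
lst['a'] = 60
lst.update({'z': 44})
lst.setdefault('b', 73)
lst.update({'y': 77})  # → {'h': 7, 'a': 60, 'z': 44, 'b': 73, 'y': 77}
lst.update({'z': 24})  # {'h': 7, 'a': 60, 'z': 24, 'b': 73, 'y': 77}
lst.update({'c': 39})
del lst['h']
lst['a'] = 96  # {'a': 96, 'z': 24, 'b': 73, 'y': 77, 'c': 39}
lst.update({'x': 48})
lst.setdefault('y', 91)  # 77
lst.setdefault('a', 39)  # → 96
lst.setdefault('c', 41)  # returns 39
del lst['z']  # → {'a': 96, 'b': 73, 'y': 77, 'c': 39, 'x': 48}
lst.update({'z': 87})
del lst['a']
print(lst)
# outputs {'b': 73, 'y': 77, 'c': 39, 'x': 48, 'z': 87}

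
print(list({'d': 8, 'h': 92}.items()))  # [('d', 8), ('h', 92)]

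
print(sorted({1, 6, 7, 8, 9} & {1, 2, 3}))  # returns [1]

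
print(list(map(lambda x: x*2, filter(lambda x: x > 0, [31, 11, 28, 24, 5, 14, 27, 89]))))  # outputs [62, 22, 56, 48, 10, 28, 54, 178]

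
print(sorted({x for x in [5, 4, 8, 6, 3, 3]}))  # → [3, 4, 5, 6, 8]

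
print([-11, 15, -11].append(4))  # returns None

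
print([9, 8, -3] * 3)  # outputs [9, 8, -3, 9, 8, -3, 9, 8, -3]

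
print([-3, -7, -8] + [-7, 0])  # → [-3, -7, -8, -7, 0]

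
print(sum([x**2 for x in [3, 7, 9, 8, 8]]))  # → 267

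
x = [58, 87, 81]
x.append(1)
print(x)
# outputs [58, 87, 81, 1]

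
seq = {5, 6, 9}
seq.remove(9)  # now {5, 6}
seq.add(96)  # {5, 6, 96}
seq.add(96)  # {5, 6, 96}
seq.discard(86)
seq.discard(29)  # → {5, 6, 96}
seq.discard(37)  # {5, 6, 96}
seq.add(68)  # {5, 6, 68, 96}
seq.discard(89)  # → {5, 6, 68, 96}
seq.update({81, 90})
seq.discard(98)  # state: {5, 6, 68, 81, 90, 96}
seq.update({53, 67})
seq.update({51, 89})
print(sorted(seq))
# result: [5, 6, 51, 53, 67, 68, 81, 89, 90, 96]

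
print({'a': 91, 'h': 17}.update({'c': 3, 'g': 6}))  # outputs None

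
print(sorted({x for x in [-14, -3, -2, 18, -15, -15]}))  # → [-15, -14, -3, -2, 18]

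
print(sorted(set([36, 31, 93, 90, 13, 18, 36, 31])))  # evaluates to [13, 18, 31, 36, 90, 93]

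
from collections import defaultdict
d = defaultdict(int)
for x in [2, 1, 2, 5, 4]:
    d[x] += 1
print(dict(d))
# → {2: 2, 1: 1, 5: 1, 4: 1}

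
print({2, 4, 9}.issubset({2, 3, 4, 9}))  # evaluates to True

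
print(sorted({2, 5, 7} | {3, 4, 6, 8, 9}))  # [2, 3, 4, 5, 6, 7, 8, 9]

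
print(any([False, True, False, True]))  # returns True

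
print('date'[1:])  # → ate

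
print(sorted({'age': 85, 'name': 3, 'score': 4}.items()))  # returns [('age', 85), ('name', 3), ('score', 4)]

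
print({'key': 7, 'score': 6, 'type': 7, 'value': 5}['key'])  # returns 7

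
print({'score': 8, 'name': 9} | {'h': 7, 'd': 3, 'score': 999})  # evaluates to {'score': 999, 'name': 9, 'h': 7, 'd': 3}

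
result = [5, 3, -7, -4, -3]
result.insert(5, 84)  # [5, 3, -7, -4, -3, 84]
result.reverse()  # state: [84, -3, -4, -7, 3, 5]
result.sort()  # [-7, -4, -3, 3, 5, 84]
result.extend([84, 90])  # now [-7, -4, -3, 3, 5, 84, 84, 90]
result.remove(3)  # [-7, -4, -3, 5, 84, 84, 90]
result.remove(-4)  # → [-7, -3, 5, 84, 84, 90]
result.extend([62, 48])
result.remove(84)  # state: [-7, -3, 5, 84, 90, 62, 48]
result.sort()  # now [-7, -3, 5, 48, 62, 84, 90]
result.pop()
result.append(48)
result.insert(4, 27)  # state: [-7, -3, 5, 48, 27, 62, 84, 48]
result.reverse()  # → [48, 84, 62, 27, 48, 5, -3, -7]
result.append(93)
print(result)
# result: [48, 84, 62, 27, 48, 5, -3, -7, 93]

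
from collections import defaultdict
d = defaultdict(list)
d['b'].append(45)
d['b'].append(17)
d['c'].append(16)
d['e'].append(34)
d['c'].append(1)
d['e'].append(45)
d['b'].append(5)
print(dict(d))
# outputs {'b': [45, 17, 5], 'c': [16, 1], 'e': [34, 45]}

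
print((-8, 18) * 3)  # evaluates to (-8, 18, -8, 18, -8, 18)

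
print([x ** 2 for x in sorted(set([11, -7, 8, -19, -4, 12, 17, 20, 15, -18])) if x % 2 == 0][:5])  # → [324, 16, 64, 144, 400]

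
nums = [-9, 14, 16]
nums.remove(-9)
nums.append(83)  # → [14, 16, 83]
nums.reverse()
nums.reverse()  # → [14, 16, 83]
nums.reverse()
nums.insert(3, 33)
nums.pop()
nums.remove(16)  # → [83, 14]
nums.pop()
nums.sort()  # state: [83]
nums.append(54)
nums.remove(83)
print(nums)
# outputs [54]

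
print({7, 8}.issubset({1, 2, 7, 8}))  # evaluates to True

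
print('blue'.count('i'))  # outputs 0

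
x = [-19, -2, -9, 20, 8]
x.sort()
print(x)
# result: [-19, -9, -2, 8, 20]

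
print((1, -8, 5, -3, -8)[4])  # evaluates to -8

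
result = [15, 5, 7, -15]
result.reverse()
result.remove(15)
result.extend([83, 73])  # [-15, 7, 5, 83, 73]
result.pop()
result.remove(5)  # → [-15, 7, 83]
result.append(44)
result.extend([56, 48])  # [-15, 7, 83, 44, 56, 48]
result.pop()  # 48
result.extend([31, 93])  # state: [-15, 7, 83, 44, 56, 31, 93]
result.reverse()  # [93, 31, 56, 44, 83, 7, -15]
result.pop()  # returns -15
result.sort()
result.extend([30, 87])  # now [7, 31, 44, 56, 83, 93, 30, 87]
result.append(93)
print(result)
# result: [7, 31, 44, 56, 83, 93, 30, 87, 93]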